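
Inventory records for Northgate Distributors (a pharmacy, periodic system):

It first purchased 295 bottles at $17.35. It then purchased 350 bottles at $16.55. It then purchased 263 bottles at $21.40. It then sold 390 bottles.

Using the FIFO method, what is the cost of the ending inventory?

Sale 1 (390) [FIFO — oldest first]: 295 @ $17.35 + 95 @ $16.55 = $6,690.50
Ending inventory: 255 @ $16.55 + 263 @ $21.40 = $9,848.45
Check: goods available $16,538.95 = COGS $6,690.50 + ending $9,848.45

Ending inventory = $9,848.45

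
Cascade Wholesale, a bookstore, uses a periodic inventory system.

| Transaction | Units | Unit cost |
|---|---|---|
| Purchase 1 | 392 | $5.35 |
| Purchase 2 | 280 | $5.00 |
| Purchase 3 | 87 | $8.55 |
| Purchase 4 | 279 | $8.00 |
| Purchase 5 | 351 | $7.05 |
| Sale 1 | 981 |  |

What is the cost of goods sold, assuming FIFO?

COGS = $6,017.05

Sale 1 (981) [FIFO — oldest first]: 392 @ $5.35 + 280 @ $5.00 + 87 @ $8.55 + 222 @ $8.00 = $6,017.05
Ending inventory: 57 @ $8.00 + 351 @ $7.05 = $2,930.55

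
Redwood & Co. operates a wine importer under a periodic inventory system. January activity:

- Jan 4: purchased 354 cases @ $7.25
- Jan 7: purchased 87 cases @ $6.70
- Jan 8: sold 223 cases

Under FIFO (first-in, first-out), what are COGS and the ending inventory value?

Jan 8, 223 sold [FIFO — oldest first]: 223 @ $7.25 = $1,616.75
Ending inventory: 131 @ $7.25 + 87 @ $6.70 = $1,532.65

COGS = $1,616.75; ending inventory = $1,532.65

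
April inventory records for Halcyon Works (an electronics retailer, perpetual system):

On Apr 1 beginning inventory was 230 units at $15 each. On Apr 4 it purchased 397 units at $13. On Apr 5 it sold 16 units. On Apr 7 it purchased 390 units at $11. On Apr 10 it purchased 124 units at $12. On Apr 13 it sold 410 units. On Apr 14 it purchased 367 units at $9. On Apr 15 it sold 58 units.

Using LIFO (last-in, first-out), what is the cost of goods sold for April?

Apr 5, 16 sold [LIFO — newest first]: 16 @ $13 = $208
Apr 13, 410 sold [LIFO — newest first]: 124 @ $12 + 286 @ $11 = $4,634
Apr 15, 58 sold [LIFO — newest first]: 58 @ $9 = $522
Total COGS = $208 + $4,634 + $522 = $5,364
Ending inventory: 230 @ $15 + 381 @ $13 + 104 @ $11 + 309 @ $9 = $12,328
Check: goods available $17,692 = COGS $5,364 + ending $12,328

COGS = $5,364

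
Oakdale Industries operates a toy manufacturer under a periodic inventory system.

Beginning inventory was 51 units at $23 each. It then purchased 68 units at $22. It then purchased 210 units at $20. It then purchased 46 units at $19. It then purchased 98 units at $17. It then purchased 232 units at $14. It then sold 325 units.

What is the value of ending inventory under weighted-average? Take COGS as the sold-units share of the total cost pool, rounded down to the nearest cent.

Sale 1, sell 325: 325/705 × $12,657.00 → $5,834.78
Ending inventory (cost pool remaining) = $6,822.22

Ending inventory = $6,822.22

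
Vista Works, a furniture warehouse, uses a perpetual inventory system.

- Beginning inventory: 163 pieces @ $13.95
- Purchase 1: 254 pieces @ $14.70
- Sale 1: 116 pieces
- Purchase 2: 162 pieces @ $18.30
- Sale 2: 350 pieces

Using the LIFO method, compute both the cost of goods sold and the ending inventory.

COGS = $7,395.90; ending inventory = $1,576.35

Sale 1 (116) [LIFO — newest first]: 116 @ $14.70 = $1,705.20
Sale 2 (350) [LIFO — newest first]: 162 @ $18.30 + 138 @ $14.70 + 50 @ $13.95 = $5,690.70
Total COGS = $1,705.20 + $5,690.70 = $7,395.90
Ending inventory: 113 @ $13.95 = $1,576.35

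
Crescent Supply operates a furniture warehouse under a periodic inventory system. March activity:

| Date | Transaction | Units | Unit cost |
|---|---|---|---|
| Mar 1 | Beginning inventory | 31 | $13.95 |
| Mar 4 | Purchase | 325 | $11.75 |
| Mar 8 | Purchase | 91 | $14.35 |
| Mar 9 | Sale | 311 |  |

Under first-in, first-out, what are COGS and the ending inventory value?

Mar 9, 311 sold [FIFO — oldest first]: 31 @ $13.95 + 280 @ $11.75 = $3,722.45
Ending inventory: 45 @ $11.75 + 91 @ $14.35 = $1,834.60
Check: goods available $5,557.05 = COGS $3,722.45 + ending $1,834.60

COGS = $3,722.45; ending inventory = $1,834.60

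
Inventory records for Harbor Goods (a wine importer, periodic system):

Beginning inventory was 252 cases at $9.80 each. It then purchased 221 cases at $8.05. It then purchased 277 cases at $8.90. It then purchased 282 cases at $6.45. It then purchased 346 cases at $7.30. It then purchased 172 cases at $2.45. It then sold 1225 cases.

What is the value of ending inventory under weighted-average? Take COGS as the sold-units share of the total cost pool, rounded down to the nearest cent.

Sale 1, sell 1225: 1225/1550 × $11,480.05 → $9,072.94
Ending inventory (cost pool remaining) = $2,407.11

Ending inventory = $2,407.11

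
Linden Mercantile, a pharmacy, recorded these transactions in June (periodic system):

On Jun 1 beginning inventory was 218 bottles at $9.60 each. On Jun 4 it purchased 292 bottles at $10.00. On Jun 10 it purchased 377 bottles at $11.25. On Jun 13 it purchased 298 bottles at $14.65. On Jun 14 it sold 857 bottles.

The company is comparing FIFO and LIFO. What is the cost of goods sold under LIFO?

FIFO COGS: 218 @ $9.60 + 292 @ $10.00 + 347 @ $11.25 = $8,916.55
LIFO COGS: 298 @ $14.65 + 377 @ $11.25 + 182 @ $10.00 = $10,426.95

COGS = $10,426.95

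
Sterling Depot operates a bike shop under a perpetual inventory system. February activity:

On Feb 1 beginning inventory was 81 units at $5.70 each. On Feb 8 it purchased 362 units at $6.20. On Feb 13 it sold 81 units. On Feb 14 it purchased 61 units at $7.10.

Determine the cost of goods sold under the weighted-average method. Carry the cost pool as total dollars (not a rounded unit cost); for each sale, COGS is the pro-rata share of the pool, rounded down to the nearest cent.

COGS = $494.79

After Feb 1: 81 on hand, pool $461.70 (≈ $5.7000 each)
After Feb 8: 443 on hand, pool $2,706.10 (≈ $6.1086 each)
Feb 13, sell 81: 81/443 × $2,706.10 → $494.79
After Feb 14: 423 on hand, pool $2,644.41 (≈ $6.2516 each)
Ending inventory (cost pool remaining) = $2,644.41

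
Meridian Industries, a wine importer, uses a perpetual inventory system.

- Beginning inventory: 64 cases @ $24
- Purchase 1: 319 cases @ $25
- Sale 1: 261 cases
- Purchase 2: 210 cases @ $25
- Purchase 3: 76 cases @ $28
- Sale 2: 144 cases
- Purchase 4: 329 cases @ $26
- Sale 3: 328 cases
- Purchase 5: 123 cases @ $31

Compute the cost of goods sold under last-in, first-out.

Sale 1 (261) [LIFO — newest first]: 261 @ $25 = $6,525
Sale 2 (144) [LIFO — newest first]: 76 @ $28 + 68 @ $25 = $3,828
Sale 3 (328) [LIFO — newest first]: 328 @ $26 = $8,528
Total COGS = $6,525 + $3,828 + $8,528 = $18,881
Ending inventory: 64 @ $24 + 58 @ $25 + 142 @ $25 + 1 @ $26 + 123 @ $31 = $10,375

COGS = $18,881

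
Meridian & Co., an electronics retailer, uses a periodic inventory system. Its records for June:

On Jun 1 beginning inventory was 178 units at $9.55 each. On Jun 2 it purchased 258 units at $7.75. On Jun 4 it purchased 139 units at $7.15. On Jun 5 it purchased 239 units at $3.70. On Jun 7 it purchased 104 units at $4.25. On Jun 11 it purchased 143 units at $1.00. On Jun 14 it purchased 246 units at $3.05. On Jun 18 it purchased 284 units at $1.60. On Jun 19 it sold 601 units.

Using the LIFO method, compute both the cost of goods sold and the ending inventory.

Jun 19, 601 sold [LIFO — newest first]: 284 @ $1.60 + 246 @ $3.05 + 71 @ $1.00 = $1,275.70
Ending inventory: 178 @ $9.55 + 258 @ $7.75 + 139 @ $7.15 + 239 @ $3.70 + 104 @ $4.25 + 72 @ $1.00 = $6,091.55
Check: goods available $7,367.25 = COGS $1,275.70 + ending $6,091.55

COGS = $1,275.70; ending inventory = $6,091.55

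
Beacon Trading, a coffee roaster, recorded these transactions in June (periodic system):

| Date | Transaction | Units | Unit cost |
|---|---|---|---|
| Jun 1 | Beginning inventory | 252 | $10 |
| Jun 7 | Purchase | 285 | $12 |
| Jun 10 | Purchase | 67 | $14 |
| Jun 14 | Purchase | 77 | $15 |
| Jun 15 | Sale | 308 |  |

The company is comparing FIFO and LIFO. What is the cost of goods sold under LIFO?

FIFO COGS: 252 @ $10 + 56 @ $12 = $3,192
LIFO COGS: 77 @ $15 + 67 @ $14 + 164 @ $12 = $4,061

COGS = $4,061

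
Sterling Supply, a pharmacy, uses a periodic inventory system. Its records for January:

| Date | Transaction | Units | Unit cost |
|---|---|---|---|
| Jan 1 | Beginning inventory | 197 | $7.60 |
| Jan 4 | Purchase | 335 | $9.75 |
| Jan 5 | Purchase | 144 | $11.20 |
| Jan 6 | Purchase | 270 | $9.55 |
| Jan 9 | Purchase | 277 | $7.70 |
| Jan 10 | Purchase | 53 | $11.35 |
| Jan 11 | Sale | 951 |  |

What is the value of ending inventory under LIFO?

Ending inventory = $2,745.20

Jan 11, 951 sold [LIFO — newest first]: 53 @ $11.35 + 277 @ $7.70 + 270 @ $9.55 + 144 @ $11.20 + 207 @ $9.75 = $8,944.00
Ending inventory: 197 @ $7.60 + 128 @ $9.75 = $2,745.20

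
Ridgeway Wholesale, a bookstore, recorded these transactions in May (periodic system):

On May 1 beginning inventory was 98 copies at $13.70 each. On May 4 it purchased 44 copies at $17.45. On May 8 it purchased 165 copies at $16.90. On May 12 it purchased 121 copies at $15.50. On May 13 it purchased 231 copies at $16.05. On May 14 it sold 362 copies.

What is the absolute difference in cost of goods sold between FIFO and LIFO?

FIFO COGS: 98 @ $13.70 + 44 @ $17.45 + 165 @ $16.90 + 55 @ $15.50 = $5,751.40
LIFO COGS: 231 @ $16.05 + 121 @ $15.50 + 10 @ $16.90 = $5,752.05
Difference = |$5,751.40 − $5,752.05| = $0.65

$0.65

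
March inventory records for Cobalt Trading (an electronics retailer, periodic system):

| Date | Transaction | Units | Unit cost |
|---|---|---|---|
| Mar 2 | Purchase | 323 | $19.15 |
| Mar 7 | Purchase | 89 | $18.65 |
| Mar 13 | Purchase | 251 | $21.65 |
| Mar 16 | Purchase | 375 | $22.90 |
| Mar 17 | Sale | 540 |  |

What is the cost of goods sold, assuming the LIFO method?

Mar 17, 540 sold [LIFO — newest first]: 375 @ $22.90 + 165 @ $21.65 = $12,159.75
Ending inventory: 323 @ $19.15 + 89 @ $18.65 + 86 @ $21.65 = $9,707.20

COGS = $12,159.75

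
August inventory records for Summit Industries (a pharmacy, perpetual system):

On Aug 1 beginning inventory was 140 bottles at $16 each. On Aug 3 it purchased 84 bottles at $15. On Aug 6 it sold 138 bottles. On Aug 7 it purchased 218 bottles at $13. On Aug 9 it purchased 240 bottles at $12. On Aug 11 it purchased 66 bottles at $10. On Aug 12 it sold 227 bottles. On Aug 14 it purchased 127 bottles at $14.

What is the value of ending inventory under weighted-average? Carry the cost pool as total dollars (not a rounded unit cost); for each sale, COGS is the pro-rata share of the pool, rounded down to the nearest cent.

Ending inventory = $6,623.74

After Aug 1: 140 on hand, pool $2,240.00 (≈ $16.0000 each)
After Aug 3: 224 on hand, pool $3,500.00 (≈ $15.6250 each)
Aug 6, sell 138: 138/224 × $3,500.00 → $2,156.25
After Aug 7: 304 on hand, pool $4,177.75 (≈ $13.7426 each)
After Aug 9: 544 on hand, pool $7,057.75 (≈ $12.9738 each)
After Aug 11: 610 on hand, pool $7,717.75 (≈ $12.6520 each)
Aug 12, sell 227: 227/610 × $7,717.75 → $2,872.01
After Aug 14: 510 on hand, pool $6,623.74 (≈ $12.9877 each)
Total COGS = $2,156.25 + $2,872.01 = $5,028.26
Ending inventory (cost pool remaining) = $6,623.74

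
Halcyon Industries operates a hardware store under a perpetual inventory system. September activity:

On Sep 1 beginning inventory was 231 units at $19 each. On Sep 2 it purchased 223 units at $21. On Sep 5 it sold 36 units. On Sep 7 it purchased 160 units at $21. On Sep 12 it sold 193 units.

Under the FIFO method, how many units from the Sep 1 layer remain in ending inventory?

2

Sep 5, 36 sold [FIFO — oldest first]: 36 @ $19 = $684
Sep 12, 193 sold [FIFO — oldest first]: 193 @ $19 = $3,667
Total COGS = $684 + $3,667 = $4,351
Ending inventory: 2 @ $19 + 223 @ $21 + 160 @ $21 = $8,081
Check: goods available $12,432 = COGS $4,351 + ending $8,081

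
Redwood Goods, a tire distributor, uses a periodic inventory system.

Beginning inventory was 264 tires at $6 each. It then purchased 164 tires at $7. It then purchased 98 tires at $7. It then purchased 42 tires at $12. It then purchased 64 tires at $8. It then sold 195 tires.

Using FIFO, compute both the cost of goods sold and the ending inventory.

Sale 1 (195) [FIFO — oldest first]: 195 @ $6 = $1,170
Ending inventory: 69 @ $6 + 164 @ $7 + 98 @ $7 + 42 @ $12 + 64 @ $8 = $3,264
Check: goods available $4,434 = COGS $1,170 + ending $3,264

COGS = $1,170; ending inventory = $3,264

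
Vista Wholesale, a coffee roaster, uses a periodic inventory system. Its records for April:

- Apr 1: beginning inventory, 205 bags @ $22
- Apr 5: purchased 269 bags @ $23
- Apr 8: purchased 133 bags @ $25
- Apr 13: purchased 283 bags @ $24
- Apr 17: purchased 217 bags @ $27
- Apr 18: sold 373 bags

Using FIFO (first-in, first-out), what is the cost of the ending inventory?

Apr 18, 373 sold [FIFO — oldest first]: 205 @ $22 + 168 @ $23 = $8,374
Ending inventory: 101 @ $23 + 133 @ $25 + 283 @ $24 + 217 @ $27 = $18,299
Check: goods available $26,673 = COGS $8,374 + ending $18,299

Ending inventory = $18,299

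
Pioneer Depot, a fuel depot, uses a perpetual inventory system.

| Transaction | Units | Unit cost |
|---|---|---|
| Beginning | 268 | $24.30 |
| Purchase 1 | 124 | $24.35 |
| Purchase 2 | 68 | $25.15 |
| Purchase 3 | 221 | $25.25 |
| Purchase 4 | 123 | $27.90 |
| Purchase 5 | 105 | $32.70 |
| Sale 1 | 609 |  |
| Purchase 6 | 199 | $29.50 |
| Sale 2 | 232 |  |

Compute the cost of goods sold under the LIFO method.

COGS = $23,069.85

Sale 1 (609) [LIFO — newest first]: 105 @ $32.70 + 123 @ $27.90 + 221 @ $25.25 + 68 @ $25.15 + 92 @ $24.35 = $16,395.85
Sale 2 (232) [LIFO — newest first]: 199 @ $29.50 + 32 @ $24.35 + 1 @ $24.30 = $6,674.00
Total COGS = $16,395.85 + $6,674.00 = $23,069.85
Ending inventory: 267 @ $24.30 = $6,488.10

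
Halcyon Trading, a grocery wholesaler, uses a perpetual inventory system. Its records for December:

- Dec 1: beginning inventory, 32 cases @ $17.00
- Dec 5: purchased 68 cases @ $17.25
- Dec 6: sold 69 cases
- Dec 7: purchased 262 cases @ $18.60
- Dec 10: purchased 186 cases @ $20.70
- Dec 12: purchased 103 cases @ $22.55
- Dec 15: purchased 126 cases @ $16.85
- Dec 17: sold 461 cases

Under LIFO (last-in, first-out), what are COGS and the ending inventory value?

COGS = $10,341.55; ending inventory = $4,544.60

Dec 6, 69 sold [LIFO — newest first]: 68 @ $17.25 + 1 @ $17.00 = $1,190.00
Dec 17, 461 sold [LIFO — newest first]: 126 @ $16.85 + 103 @ $22.55 + 186 @ $20.70 + 46 @ $18.60 = $9,151.55
Total COGS = $1,190.00 + $9,151.55 = $10,341.55
Ending inventory: 31 @ $17.00 + 216 @ $18.60 = $4,544.60
Check: goods available $14,886.15 = COGS $10,341.55 + ending $4,544.60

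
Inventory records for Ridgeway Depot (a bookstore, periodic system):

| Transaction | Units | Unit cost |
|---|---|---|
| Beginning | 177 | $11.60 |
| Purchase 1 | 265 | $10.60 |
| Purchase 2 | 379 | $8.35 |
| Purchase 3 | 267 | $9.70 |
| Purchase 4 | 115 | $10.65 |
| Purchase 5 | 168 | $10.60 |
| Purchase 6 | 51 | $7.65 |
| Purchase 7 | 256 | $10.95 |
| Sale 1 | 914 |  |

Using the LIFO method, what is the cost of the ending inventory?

Ending inventory = $7,550.90

Sale 1 (914) [LIFO — newest first]: 256 @ $10.95 + 51 @ $7.65 + 168 @ $10.60 + 115 @ $10.65 + 267 @ $9.70 + 57 @ $8.35 = $9,264.75
Ending inventory: 177 @ $11.60 + 265 @ $10.60 + 322 @ $8.35 = $7,550.90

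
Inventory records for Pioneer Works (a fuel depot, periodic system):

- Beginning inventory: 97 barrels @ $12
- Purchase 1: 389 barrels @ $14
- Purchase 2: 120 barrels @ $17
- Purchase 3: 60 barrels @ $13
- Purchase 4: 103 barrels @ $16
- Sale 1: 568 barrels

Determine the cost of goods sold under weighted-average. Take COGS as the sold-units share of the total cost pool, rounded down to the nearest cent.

COGS = $8,182.44

Sale 1, sell 568: 568/769 × $11,078.00 → $8,182.44
Ending inventory (cost pool remaining) = $2,895.56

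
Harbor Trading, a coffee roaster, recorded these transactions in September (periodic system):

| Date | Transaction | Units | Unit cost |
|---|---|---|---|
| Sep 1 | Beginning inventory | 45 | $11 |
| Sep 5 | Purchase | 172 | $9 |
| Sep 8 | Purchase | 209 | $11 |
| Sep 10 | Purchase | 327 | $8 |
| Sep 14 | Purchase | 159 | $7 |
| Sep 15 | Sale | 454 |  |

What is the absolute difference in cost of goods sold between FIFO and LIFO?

FIFO COGS: 45 @ $11 + 172 @ $9 + 209 @ $11 + 28 @ $8 = $4,566
LIFO COGS: 159 @ $7 + 295 @ $8 = $3,473
Difference = |$4,566 − $3,473| = $1,093

$1,093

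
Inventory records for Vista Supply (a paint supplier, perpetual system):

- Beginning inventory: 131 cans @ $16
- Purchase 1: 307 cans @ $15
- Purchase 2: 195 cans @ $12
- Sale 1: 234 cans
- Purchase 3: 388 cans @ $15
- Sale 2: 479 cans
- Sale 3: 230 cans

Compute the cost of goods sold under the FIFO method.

COGS = $13,691

Sale 1 (234) [FIFO — oldest first]: 131 @ $16 + 103 @ $15 = $3,641
Sale 2 (479) [FIFO — oldest first]: 204 @ $15 + 195 @ $12 + 80 @ $15 = $6,600
Sale 3 (230) [FIFO — oldest first]: 230 @ $15 = $3,450
Total COGS = $3,641 + $6,600 + $3,450 = $13,691
Ending inventory: 78 @ $15 = $1,170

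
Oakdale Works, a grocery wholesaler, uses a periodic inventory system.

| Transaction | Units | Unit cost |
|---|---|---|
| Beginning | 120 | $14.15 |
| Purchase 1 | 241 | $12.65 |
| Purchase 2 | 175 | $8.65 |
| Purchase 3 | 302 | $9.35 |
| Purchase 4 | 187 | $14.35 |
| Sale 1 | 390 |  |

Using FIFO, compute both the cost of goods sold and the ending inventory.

Sale 1 (390) [FIFO — oldest first]: 120 @ $14.15 + 241 @ $12.65 + 29 @ $8.65 = $4,997.50
Ending inventory: 146 @ $8.65 + 302 @ $9.35 + 187 @ $14.35 = $6,770.05

COGS = $4,997.50; ending inventory = $6,770.05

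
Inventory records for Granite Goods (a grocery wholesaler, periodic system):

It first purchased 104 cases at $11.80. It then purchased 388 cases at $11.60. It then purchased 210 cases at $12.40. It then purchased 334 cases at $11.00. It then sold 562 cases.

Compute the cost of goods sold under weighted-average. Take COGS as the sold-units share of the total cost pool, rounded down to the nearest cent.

COGS = $6,512.90

Sale 1, sell 562: 562/1036 × $12,006.00 → $6,512.90
Ending inventory (cost pool remaining) = $5,493.10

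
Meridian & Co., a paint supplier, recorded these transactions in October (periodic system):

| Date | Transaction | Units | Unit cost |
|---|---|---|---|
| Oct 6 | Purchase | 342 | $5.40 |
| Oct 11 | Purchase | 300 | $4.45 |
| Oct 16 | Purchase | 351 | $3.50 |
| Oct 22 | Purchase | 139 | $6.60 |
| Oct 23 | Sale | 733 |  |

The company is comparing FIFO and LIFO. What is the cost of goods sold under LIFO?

COGS = $3,227.25

FIFO COGS: 342 @ $5.40 + 300 @ $4.45 + 91 @ $3.50 = $3,500.30
LIFO COGS: 139 @ $6.60 + 351 @ $3.50 + 243 @ $4.45 = $3,227.25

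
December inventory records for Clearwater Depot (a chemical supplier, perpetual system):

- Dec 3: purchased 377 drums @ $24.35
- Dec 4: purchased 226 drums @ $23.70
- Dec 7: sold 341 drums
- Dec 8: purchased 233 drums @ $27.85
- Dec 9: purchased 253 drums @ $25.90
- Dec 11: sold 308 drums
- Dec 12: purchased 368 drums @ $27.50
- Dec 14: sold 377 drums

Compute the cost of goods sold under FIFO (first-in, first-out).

COGS = $25,946.20

Dec 7, 341 sold [FIFO — oldest first]: 341 @ $24.35 = $8,303.35
Dec 11, 308 sold [FIFO — oldest first]: 36 @ $24.35 + 226 @ $23.70 + 46 @ $27.85 = $7,513.90
Dec 14, 377 sold [FIFO — oldest first]: 187 @ $27.85 + 190 @ $25.90 = $10,128.95
Total COGS = $8,303.35 + $7,513.90 + $10,128.95 = $25,946.20
Ending inventory: 63 @ $25.90 + 368 @ $27.50 = $11,751.70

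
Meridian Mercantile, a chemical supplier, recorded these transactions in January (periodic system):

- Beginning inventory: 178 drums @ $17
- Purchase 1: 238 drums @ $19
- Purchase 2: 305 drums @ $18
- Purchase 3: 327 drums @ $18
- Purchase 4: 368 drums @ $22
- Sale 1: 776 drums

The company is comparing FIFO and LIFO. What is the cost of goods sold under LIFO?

COGS = $15,440

FIFO COGS: 178 @ $17 + 238 @ $19 + 305 @ $18 + 55 @ $18 = $14,028
LIFO COGS: 368 @ $22 + 327 @ $18 + 81 @ $18 = $15,440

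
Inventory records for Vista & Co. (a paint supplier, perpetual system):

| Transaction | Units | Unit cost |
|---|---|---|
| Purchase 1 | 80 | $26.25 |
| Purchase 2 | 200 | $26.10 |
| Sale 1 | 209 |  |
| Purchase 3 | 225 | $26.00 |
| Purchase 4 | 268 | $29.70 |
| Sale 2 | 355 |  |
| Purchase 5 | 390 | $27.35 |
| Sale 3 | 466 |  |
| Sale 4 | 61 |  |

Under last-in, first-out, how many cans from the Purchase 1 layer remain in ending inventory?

71

Sale 1 (209) [LIFO — newest first]: 200 @ $26.10 + 9 @ $26.25 = $5,456.25
Sale 2 (355) [LIFO — newest first]: 268 @ $29.70 + 87 @ $26.00 = $10,221.60
Sale 3 (466) [LIFO — newest first]: 390 @ $27.35 + 76 @ $26.00 = $12,642.50
Sale 4 (61) [LIFO — newest first]: 61 @ $26.00 = $1,586.00
Total COGS = $5,456.25 + $10,221.60 + $12,642.50 + $1,586.00 = $29,906.35
Ending inventory: 71 @ $26.25 + 1 @ $26.00 = $1,889.75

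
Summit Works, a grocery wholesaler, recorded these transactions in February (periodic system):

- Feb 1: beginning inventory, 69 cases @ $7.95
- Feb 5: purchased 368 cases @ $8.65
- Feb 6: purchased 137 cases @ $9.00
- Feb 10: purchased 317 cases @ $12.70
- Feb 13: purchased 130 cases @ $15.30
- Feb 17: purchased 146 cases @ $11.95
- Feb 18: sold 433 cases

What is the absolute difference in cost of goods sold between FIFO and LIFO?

FIFO COGS: 69 @ $7.95 + 364 @ $8.65 = $3,697.15
LIFO COGS: 146 @ $11.95 + 130 @ $15.30 + 157 @ $12.70 = $5,727.60
Difference = |$3,697.15 − $5,727.60| = $2,030.45

$2,030.45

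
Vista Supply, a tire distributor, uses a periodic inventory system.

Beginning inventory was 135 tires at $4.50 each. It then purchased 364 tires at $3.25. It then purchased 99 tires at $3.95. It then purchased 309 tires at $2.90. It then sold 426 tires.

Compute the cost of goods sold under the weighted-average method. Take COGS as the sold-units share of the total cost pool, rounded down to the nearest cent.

COGS = $1,445.51

Sale 1, sell 426: 426/907 × $3,077.65 → $1,445.51
Ending inventory (cost pool remaining) = $1,632.14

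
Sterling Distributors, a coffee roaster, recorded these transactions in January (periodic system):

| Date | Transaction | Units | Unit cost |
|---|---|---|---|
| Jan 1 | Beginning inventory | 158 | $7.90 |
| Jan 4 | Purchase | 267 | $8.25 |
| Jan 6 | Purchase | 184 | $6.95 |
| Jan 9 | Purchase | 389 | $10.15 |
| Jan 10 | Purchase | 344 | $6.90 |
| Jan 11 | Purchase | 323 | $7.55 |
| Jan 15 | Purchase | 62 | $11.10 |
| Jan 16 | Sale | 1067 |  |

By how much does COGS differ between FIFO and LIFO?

FIFO COGS: 158 @ $7.90 + 267 @ $8.25 + 184 @ $6.95 + 389 @ $10.15 + 69 @ $6.90 = $9,154.20
LIFO COGS: 62 @ $11.10 + 323 @ $7.55 + 344 @ $6.90 + 338 @ $10.15 = $8,931.15
Difference = |$9,154.20 − $8,931.15| = $223.05

$223.05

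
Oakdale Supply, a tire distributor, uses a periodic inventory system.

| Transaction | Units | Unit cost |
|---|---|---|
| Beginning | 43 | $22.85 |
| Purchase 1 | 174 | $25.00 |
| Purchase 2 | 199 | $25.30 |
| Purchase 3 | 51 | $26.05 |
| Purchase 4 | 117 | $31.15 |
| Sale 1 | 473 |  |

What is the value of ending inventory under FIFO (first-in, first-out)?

Sale 1 (473) [FIFO — oldest first]: 43 @ $22.85 + 174 @ $25.00 + 199 @ $25.30 + 51 @ $26.05 + 6 @ $31.15 = $11,882.70
Ending inventory: 111 @ $31.15 = $3,457.65

Ending inventory = $3,457.65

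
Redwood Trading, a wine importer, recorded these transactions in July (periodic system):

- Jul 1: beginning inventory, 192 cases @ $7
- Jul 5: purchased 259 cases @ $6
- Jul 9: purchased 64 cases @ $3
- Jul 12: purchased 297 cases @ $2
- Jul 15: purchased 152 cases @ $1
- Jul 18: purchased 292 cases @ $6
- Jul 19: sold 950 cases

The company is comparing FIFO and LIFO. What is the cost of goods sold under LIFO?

FIFO COGS: 192 @ $7 + 259 @ $6 + 64 @ $3 + 297 @ $2 + 138 @ $1 = $3,822
LIFO COGS: 292 @ $6 + 152 @ $1 + 297 @ $2 + 64 @ $3 + 145 @ $6 = $3,560

COGS = $3,560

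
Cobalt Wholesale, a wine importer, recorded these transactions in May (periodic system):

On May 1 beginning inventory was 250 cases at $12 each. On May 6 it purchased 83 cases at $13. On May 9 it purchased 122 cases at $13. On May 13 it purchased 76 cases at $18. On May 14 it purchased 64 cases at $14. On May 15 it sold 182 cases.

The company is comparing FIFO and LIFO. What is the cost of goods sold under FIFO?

FIFO COGS: 182 @ $12 = $2,184
LIFO COGS: 64 @ $14 + 76 @ $18 + 42 @ $13 = $2,810

COGS = $2,184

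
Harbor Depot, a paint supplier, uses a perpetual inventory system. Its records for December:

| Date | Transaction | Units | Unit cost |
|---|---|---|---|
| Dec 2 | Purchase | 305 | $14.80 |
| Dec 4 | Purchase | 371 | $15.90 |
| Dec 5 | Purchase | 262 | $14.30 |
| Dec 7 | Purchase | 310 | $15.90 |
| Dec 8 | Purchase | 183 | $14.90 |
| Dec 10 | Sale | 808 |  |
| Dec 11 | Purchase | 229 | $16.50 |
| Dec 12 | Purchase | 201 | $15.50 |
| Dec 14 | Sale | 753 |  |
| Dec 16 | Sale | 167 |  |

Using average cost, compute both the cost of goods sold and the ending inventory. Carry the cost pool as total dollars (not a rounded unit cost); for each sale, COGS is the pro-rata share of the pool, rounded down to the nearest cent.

After Dec 2: 305 on hand, pool $4,514.00 (≈ $14.8000 each)
After Dec 4: 676 on hand, pool $10,412.90 (≈ $15.4037 each)
After Dec 5: 938 on hand, pool $14,159.50 (≈ $15.0954 each)
After Dec 7: 1248 on hand, pool $19,088.50 (≈ $15.2953 each)
After Dec 8: 1431 on hand, pool $21,815.20 (≈ $15.2447 each)
Dec 10, sell 808: 808/1431 × $21,815.20 → $12,317.73
After Dec 11: 852 on hand, pool $13,275.97 (≈ $15.5821 each)
After Dec 12: 1053 on hand, pool $16,391.47 (≈ $15.5664 each)
Dec 14, sell 753: 753/1053 × $16,391.47 → $11,721.53
Dec 16, sell 167: 167/300 × $4,669.94 → $2,599.59
Total COGS = $12,317.73 + $11,721.53 + $2,599.59 = $26,638.85
Ending inventory (cost pool remaining) = $2,070.35
Check: goods available $28,709.20 = COGS $26,638.85 + ending $2,070.35

COGS = $26,638.85; ending inventory = $2,070.35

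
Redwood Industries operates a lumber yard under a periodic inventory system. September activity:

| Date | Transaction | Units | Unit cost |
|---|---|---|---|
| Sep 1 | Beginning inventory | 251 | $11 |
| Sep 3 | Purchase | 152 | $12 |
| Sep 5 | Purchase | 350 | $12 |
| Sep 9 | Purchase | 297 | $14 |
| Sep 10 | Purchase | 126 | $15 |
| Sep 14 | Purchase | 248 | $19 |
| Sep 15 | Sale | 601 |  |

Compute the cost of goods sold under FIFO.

COGS = $6,961

Sep 15, 601 sold [FIFO — oldest first]: 251 @ $11 + 152 @ $12 + 198 @ $12 = $6,961
Ending inventory: 152 @ $12 + 297 @ $14 + 126 @ $15 + 248 @ $19 = $12,584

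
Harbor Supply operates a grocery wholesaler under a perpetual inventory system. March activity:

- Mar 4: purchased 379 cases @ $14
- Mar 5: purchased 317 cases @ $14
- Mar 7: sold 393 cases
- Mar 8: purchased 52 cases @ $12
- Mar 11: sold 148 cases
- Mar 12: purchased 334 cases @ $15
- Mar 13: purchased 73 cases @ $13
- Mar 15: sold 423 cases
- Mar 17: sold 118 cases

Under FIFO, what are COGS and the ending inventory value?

COGS = $15,378; ending inventory = $949

Mar 7, 393 sold [FIFO — oldest first]: 379 @ $14 + 14 @ $14 = $5,502
Mar 11, 148 sold [FIFO — oldest first]: 148 @ $14 = $2,072
Mar 15, 423 sold [FIFO — oldest first]: 155 @ $14 + 52 @ $12 + 216 @ $15 = $6,034
Mar 17, 118 sold [FIFO — oldest first]: 118 @ $15 = $1,770
Total COGS = $5,502 + $2,072 + $6,034 + $1,770 = $15,378
Ending inventory: 73 @ $13 = $949
Check: goods available $16,327 = COGS $15,378 + ending $949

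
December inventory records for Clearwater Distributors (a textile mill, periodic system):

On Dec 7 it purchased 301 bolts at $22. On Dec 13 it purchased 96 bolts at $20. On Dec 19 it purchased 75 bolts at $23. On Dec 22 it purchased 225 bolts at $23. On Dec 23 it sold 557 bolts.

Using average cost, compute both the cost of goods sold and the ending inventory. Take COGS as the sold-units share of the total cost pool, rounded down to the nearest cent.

COGS = $12,340.30; ending inventory = $3,101.70

Dec 23, sell 557: 557/697 × $15,442.00 → $12,340.30
Ending inventory (cost pool remaining) = $3,101.70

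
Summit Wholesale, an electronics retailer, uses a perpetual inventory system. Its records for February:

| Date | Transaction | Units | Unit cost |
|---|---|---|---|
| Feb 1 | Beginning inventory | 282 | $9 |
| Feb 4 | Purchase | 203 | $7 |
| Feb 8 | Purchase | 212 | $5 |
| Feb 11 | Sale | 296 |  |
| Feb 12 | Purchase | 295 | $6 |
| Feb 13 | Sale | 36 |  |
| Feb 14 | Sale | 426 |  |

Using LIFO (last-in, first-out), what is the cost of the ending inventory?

Feb 11, 296 sold [LIFO — newest first]: 212 @ $5 + 84 @ $7 = $1,648
Feb 13, 36 sold [LIFO — newest first]: 36 @ $6 = $216
Feb 14, 426 sold [LIFO — newest first]: 259 @ $6 + 119 @ $7 + 48 @ $9 = $2,819
Total COGS = $1,648 + $216 + $2,819 = $4,683
Ending inventory: 234 @ $9 = $2,106
Check: goods available $6,789 = COGS $4,683 + ending $2,106

Ending inventory = $2,106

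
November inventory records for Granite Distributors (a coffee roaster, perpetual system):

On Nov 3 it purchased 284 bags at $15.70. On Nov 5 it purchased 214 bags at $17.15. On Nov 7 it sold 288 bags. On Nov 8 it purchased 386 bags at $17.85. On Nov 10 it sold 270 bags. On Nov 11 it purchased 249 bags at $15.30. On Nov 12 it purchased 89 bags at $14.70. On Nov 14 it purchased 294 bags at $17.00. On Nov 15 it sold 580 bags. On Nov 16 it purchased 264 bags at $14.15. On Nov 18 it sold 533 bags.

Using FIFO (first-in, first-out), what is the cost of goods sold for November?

Nov 7, 288 sold [FIFO — oldest first]: 284 @ $15.70 + 4 @ $17.15 = $4,527.40
Nov 10, 270 sold [FIFO — oldest first]: 210 @ $17.15 + 60 @ $17.85 = $4,672.50
Nov 15, 580 sold [FIFO — oldest first]: 326 @ $17.85 + 249 @ $15.30 + 5 @ $14.70 = $9,702.30
Nov 18, 533 sold [FIFO — oldest first]: 84 @ $14.70 + 294 @ $17.00 + 155 @ $14.15 = $8,426.05
Total COGS = $4,527.40 + $4,672.50 + $9,702.30 + $8,426.05 = $27,328.25
Ending inventory: 109 @ $14.15 = $1,542.35

COGS = $27,328.25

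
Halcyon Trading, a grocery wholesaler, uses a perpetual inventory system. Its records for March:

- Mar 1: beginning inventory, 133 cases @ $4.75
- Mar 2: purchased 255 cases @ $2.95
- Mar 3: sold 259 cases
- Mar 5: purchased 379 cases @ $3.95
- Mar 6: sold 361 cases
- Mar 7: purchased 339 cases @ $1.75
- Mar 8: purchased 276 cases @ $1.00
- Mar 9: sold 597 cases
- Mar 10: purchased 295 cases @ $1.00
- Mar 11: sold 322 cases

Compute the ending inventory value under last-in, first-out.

Mar 3, 259 sold [LIFO — newest first]: 255 @ $2.95 + 4 @ $4.75 = $771.25
Mar 6, 361 sold [LIFO — newest first]: 361 @ $3.95 = $1,425.95
Mar 9, 597 sold [LIFO — newest first]: 276 @ $1.00 + 321 @ $1.75 = $837.75
Mar 11, 322 sold [LIFO — newest first]: 295 @ $1.00 + 18 @ $1.75 + 9 @ $3.95 = $362.05
Total COGS = $771.25 + $1,425.95 + $837.75 + $362.05 = $3,397.00
Ending inventory: 129 @ $4.75 + 9 @ $3.95 = $648.30

Ending inventory = $648.30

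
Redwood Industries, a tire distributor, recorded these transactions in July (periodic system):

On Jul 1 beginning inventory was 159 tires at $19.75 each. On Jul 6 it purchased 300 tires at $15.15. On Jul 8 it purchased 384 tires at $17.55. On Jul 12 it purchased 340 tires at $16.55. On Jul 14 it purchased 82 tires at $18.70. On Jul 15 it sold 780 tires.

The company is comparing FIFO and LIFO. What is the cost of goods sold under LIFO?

FIFO COGS: 159 @ $19.75 + 300 @ $15.15 + 321 @ $17.55 = $13,318.80
LIFO COGS: 82 @ $18.70 + 340 @ $16.55 + 358 @ $17.55 = $13,443.30

COGS = $13,443.30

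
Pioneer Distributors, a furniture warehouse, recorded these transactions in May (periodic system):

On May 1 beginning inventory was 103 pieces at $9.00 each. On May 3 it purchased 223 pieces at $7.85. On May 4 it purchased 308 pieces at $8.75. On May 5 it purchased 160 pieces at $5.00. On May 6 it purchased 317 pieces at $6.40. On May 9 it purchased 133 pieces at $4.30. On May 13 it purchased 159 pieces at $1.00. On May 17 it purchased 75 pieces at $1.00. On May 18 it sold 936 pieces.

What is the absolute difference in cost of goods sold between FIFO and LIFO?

FIFO COGS: 103 @ $9.00 + 223 @ $7.85 + 308 @ $8.75 + 160 @ $5.00 + 142 @ $6.40 = $7,081.35
LIFO COGS: 75 @ $1.00 + 159 @ $1.00 + 133 @ $4.30 + 317 @ $6.40 + 160 @ $5.00 + 92 @ $8.75 = $4,439.70
Difference = |$7,081.35 − $4,439.70| = $2,641.65

$2,641.65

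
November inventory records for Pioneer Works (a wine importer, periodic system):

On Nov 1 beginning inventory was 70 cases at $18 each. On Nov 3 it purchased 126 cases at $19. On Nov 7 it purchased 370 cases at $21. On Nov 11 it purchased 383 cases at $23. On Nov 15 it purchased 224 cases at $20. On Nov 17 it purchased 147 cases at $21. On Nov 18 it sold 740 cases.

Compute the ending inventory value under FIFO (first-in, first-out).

Nov 18, 740 sold [FIFO — oldest first]: 70 @ $18 + 126 @ $19 + 370 @ $21 + 174 @ $23 = $15,426
Ending inventory: 209 @ $23 + 224 @ $20 + 147 @ $21 = $12,374
Check: goods available $27,800 = COGS $15,426 + ending $12,374

Ending inventory = $12,374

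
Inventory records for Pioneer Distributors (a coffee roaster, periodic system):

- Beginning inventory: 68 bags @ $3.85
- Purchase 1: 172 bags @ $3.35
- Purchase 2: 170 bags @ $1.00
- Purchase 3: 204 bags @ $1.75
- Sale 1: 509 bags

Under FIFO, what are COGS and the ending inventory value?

Sale 1 (509) [FIFO — oldest first]: 68 @ $3.85 + 172 @ $3.35 + 170 @ $1.00 + 99 @ $1.75 = $1,181.25
Ending inventory: 105 @ $1.75 = $183.75
Check: goods available $1,365.00 = COGS $1,181.25 + ending $183.75

COGS = $1,181.25; ending inventory = $183.75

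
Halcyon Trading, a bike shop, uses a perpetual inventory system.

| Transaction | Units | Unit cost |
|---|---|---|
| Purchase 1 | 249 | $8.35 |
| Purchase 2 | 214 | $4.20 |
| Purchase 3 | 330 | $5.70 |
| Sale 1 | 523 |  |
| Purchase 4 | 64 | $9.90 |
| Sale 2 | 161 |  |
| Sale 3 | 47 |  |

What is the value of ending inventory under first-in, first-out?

Ending inventory = $987.00

Sale 1 (523) [FIFO — oldest first]: 249 @ $8.35 + 214 @ $4.20 + 60 @ $5.70 = $3,319.95
Sale 2 (161) [FIFO — oldest first]: 161 @ $5.70 = $917.70
Sale 3 (47) [FIFO — oldest first]: 47 @ $5.70 = $267.90
Total COGS = $3,319.95 + $917.70 + $267.90 = $4,505.55
Ending inventory: 62 @ $5.70 + 64 @ $9.90 = $987.00
Check: goods available $5,492.55 = COGS $4,505.55 + ending $987.00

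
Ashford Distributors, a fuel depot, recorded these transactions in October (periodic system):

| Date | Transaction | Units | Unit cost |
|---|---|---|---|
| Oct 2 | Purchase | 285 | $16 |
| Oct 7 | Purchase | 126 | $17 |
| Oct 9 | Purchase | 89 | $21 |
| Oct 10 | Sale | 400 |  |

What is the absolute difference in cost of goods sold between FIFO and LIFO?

$456

FIFO COGS: 285 @ $16 + 115 @ $17 = $6,515
LIFO COGS: 89 @ $21 + 126 @ $17 + 185 @ $16 = $6,971
Difference = |$6,515 − $6,971| = $456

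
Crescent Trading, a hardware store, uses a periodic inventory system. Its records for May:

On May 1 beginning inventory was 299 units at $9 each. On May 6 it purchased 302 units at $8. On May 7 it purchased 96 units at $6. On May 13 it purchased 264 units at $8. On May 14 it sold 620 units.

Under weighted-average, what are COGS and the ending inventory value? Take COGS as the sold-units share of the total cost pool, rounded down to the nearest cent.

May 14, sell 620: 620/961 × $7,795.00 → $5,029.03
Ending inventory (cost pool remaining) = $2,765.97

COGS = $5,029.03; ending inventory = $2,765.97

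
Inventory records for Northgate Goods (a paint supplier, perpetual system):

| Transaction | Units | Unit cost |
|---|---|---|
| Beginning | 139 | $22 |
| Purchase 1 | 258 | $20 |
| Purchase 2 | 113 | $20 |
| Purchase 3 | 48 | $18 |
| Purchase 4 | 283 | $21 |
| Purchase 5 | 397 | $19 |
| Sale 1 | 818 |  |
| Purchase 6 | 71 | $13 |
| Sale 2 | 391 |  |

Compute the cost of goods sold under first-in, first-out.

Sale 1 (818) [FIFO — oldest first]: 139 @ $22 + 258 @ $20 + 113 @ $20 + 48 @ $18 + 260 @ $21 = $16,802
Sale 2 (391) [FIFO — oldest first]: 23 @ $21 + 368 @ $19 = $7,475
Total COGS = $16,802 + $7,475 = $24,277
Ending inventory: 29 @ $19 + 71 @ $13 = $1,474
Check: goods available $25,751 = COGS $24,277 + ending $1,474

COGS = $24,277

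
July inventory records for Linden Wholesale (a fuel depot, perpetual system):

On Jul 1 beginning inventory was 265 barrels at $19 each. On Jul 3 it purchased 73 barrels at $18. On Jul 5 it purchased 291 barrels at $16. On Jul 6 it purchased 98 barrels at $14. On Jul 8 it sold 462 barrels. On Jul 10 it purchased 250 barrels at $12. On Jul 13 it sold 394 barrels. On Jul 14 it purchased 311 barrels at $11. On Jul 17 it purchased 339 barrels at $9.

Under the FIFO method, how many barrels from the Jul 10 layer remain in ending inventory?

121

Jul 8, 462 sold [FIFO — oldest first]: 265 @ $19 + 73 @ $18 + 124 @ $16 = $8,333
Jul 13, 394 sold [FIFO — oldest first]: 167 @ $16 + 98 @ $14 + 129 @ $12 = $5,592
Total COGS = $8,333 + $5,592 = $13,925
Ending inventory: 121 @ $12 + 311 @ $11 + 339 @ $9 = $7,924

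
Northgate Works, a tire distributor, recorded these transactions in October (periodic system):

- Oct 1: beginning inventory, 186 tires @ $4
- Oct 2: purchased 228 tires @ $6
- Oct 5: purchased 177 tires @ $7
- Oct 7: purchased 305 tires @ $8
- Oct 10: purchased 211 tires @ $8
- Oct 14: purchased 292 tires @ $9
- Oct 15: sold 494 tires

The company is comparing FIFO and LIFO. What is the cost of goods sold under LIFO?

FIFO COGS: 186 @ $4 + 228 @ $6 + 80 @ $7 = $2,672
LIFO COGS: 292 @ $9 + 202 @ $8 = $4,244

COGS = $4,244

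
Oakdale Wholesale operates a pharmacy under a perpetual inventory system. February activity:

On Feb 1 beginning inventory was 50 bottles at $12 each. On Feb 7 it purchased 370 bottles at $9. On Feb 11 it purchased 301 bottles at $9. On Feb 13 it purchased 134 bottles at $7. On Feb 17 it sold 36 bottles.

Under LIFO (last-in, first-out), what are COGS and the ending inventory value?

COGS = $252; ending inventory = $7,325

Feb 17, 36 sold [LIFO — newest first]: 36 @ $7 = $252
Ending inventory: 50 @ $12 + 370 @ $9 + 301 @ $9 + 98 @ $7 = $7,325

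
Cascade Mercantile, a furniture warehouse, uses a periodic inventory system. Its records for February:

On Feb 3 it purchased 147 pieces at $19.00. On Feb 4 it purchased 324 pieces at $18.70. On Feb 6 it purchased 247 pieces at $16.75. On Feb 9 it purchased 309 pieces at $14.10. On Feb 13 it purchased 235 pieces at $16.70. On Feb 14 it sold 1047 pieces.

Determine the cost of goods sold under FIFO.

COGS = $17,679.95

Feb 14, 1047 sold [FIFO — oldest first]: 147 @ $19.00 + 324 @ $18.70 + 247 @ $16.75 + 309 @ $14.10 + 20 @ $16.70 = $17,679.95
Ending inventory: 215 @ $16.70 = $3,590.50
Check: goods available $21,270.45 = COGS $17,679.95 + ending $3,590.50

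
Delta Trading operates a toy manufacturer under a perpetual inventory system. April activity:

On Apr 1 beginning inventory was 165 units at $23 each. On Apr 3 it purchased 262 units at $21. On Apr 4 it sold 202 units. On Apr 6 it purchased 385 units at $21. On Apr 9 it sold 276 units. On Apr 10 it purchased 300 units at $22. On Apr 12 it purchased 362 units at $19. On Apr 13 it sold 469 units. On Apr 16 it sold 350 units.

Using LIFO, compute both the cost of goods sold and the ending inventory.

Apr 4, 202 sold [LIFO — newest first]: 202 @ $21 = $4,242
Apr 9, 276 sold [LIFO — newest first]: 276 @ $21 = $5,796
Apr 13, 469 sold [LIFO — newest first]: 362 @ $19 + 107 @ $22 = $9,232
Apr 16, 350 sold [LIFO — newest first]: 193 @ $22 + 109 @ $21 + 48 @ $21 = $7,543
Total COGS = $4,242 + $5,796 + $9,232 + $7,543 = $26,813
Ending inventory: 165 @ $23 + 12 @ $21 = $4,047
Check: goods available $30,860 = COGS $26,813 + ending $4,047

COGS = $26,813; ending inventory = $4,047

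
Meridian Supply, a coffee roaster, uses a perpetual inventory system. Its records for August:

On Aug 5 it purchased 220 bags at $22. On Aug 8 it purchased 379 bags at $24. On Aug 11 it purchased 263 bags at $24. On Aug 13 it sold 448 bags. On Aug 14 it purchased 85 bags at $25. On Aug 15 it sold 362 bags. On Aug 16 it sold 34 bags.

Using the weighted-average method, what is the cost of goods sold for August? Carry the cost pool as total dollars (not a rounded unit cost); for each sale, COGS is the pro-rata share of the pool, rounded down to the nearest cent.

After Aug 5: 220 on hand, pool $4,840.00 (≈ $22.0000 each)
After Aug 8: 599 on hand, pool $13,936.00 (≈ $23.2654 each)
After Aug 11: 862 on hand, pool $20,248.00 (≈ $23.4896 each)
Aug 13, sell 448: 448/862 × $20,248.00 → $10,523.32
After Aug 14: 499 on hand, pool $11,849.68 (≈ $23.7469 each)
Aug 15, sell 362: 362/499 × $11,849.68 → $8,596.36
Aug 16, sell 34: 34/137 × $3,253.32 → $807.39
Total COGS = $10,523.32 + $8,596.36 + $807.39 = $19,927.07
Ending inventory (cost pool remaining) = $2,445.93
Check: goods available $22,373.00 = COGS $19,927.07 + ending $2,445.93

COGS = $19,927.07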